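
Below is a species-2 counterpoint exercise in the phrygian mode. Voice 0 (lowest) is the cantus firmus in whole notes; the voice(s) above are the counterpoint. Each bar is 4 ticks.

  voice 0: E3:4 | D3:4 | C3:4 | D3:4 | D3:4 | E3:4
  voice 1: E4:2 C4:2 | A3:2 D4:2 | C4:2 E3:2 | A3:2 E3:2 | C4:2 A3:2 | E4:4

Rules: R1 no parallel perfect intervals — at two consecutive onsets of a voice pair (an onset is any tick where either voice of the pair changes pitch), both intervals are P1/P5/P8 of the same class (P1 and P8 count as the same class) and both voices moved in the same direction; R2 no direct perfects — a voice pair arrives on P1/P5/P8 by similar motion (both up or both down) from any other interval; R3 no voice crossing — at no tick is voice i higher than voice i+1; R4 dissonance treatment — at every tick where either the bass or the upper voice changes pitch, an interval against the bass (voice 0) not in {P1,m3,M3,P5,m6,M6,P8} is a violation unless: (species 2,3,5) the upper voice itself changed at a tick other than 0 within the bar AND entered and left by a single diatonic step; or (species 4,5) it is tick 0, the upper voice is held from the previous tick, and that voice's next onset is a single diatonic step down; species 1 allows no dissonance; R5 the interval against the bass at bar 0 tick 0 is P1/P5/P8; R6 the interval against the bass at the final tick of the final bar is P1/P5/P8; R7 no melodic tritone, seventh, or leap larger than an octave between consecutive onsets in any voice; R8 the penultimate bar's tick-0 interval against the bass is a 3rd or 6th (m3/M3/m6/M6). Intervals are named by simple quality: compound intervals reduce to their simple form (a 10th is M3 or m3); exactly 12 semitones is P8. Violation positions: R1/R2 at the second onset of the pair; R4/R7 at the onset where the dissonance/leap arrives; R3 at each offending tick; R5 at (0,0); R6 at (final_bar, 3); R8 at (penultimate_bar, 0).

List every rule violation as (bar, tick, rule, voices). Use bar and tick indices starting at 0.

(1, 0, R2, (0, 1))
(2, 0, R1, (0, 1))
(3, 0, R2, (0, 1))
(3, 2, R4, (0, 1))
(4, 0, R4, (0, 1))
(4, 0, R8, (0, 1))
(5, 0, R2, (0, 1))

bar 0: v0=E3 v1=E4 downbeat P8
bar 1: v0=D3 v1=A3 downbeat P5
bar 2: v0=C3 v1=C4 downbeat P8
bar 3: v0=D3 v1=A3 downbeat P5
bar 4: v0=D3 v1=C4 downbeat m7
bar 5: v0=E3 v1=E4 downbeat P8
  -> R2 @ bar 1 tick 0 v(0, 1): E3/C4 m6 -> D3/A3 P5 similar
  -> R1 @ bar 2 tick 0 v(0, 1): D3/D4 P8 -> C3/C4 P8 similar
  -> R2 @ bar 3 tick 0 v(0, 1): C3/E3 M3 -> D3/A3 P5 similar
  -> R4 @ bar 3 tick 2 v(0, 1): D3/E3 M2 untreated
  -> R4 @ bar 4 tick 0 v(0, 1): D3/C4 m7 untreated
  -> R8 @ bar 4 tick 0 v(0, 1): penult m7 not 3rd/6th
  -> R2 @ bar 5 tick 0 v(0, 1): D3/A3 P5 -> E3/E4 P8 similar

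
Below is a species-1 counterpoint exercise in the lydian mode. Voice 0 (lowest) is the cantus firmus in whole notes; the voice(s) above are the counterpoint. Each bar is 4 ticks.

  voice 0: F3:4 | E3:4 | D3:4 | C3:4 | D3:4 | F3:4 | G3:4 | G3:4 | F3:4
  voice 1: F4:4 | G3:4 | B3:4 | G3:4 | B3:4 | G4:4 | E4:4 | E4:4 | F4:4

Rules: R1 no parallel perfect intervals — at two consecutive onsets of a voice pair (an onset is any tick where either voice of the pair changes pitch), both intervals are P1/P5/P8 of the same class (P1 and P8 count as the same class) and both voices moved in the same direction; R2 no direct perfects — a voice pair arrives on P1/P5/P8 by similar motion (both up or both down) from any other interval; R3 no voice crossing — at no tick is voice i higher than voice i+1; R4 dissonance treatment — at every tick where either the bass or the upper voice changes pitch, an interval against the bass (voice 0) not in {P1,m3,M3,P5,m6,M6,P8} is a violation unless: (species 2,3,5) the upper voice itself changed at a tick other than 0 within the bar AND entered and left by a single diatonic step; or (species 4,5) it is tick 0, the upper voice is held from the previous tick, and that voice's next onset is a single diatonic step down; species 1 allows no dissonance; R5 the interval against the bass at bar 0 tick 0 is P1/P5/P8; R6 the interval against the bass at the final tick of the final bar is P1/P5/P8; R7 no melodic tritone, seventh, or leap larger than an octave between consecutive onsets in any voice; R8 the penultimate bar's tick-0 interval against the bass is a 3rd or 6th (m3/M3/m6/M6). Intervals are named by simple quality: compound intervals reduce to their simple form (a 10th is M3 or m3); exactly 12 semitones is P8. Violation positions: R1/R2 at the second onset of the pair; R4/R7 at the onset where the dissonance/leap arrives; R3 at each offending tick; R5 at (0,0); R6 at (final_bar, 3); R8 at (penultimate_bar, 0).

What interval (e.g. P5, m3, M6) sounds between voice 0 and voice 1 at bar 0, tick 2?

voice 0=F3 voice 1=F4 -> P8

P8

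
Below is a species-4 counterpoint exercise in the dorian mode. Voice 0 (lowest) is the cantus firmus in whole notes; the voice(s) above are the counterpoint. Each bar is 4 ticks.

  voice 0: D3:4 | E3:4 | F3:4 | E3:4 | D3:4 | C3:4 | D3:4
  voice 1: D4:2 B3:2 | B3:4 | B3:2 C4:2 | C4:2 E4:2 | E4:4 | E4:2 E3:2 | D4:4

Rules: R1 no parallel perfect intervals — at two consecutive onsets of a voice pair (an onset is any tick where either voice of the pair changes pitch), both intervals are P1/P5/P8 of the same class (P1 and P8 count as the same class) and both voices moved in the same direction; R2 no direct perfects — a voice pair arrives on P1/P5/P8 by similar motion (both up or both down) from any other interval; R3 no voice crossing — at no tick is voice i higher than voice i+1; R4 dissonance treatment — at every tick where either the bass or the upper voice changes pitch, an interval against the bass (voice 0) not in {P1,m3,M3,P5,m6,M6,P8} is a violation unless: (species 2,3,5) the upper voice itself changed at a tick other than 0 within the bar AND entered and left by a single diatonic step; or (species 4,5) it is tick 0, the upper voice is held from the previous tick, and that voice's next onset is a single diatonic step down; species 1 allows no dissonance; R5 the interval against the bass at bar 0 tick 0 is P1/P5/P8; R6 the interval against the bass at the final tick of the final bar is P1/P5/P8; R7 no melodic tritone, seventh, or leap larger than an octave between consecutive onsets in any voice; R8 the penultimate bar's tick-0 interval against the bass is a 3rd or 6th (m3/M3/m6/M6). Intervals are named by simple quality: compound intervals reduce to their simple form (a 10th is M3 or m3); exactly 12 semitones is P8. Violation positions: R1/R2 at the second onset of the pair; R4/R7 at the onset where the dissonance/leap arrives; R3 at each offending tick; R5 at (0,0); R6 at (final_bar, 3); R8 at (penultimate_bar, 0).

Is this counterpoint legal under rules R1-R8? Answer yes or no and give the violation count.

No (4 violations)

bar 0: v0=D3 v1=D4 (P8)
bar 1: v0=E3 v1=B3 (P5)
bar 2: v0=F3 v1=B3 (TT)
bar 3: v0=E3 v1=C4 (m6)
bar 4: v0=D3 v1=E4 (M2)
bar 5: v0=C3 v1=E4 (M3)
bar 6: v0=D3 v1=D4 (P8)
  R4 @ bar2.0: F3/B3 TT untreated
  R4 @ bar4.0: D3/E4 M2 untreated
  R2 @ bar6.0: C3/E3 M3 -> D3/D4 P8 similar
  R7 @ bar6.0: E3->D4 leap 10st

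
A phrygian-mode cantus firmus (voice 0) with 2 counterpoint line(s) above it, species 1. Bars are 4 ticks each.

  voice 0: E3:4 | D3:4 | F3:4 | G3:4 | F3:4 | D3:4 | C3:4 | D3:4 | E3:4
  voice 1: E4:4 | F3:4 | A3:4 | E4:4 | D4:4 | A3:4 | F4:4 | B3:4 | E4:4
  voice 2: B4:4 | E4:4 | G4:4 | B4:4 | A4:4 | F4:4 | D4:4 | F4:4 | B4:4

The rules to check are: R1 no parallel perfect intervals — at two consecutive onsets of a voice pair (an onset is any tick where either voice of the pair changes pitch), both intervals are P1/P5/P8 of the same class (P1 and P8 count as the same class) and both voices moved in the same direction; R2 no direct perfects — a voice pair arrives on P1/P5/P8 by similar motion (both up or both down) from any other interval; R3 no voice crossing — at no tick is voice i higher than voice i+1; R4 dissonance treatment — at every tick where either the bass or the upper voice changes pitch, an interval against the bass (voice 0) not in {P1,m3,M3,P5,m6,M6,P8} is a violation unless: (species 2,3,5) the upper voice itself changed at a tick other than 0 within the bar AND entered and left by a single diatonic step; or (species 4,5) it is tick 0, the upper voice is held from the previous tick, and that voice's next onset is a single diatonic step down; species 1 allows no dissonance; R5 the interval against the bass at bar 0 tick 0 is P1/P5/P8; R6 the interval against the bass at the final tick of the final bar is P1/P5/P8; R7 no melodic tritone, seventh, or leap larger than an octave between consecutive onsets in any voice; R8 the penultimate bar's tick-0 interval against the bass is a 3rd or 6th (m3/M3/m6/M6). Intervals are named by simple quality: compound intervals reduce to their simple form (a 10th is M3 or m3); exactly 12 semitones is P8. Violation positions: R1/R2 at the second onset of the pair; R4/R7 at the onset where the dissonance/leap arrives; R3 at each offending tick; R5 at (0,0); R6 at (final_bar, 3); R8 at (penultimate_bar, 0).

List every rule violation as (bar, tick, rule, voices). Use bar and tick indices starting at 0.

(1, 0, R4, (0, 2))
(1, 0, R7, (1,))
(2, 0, R4, (0, 2))
(3, 0, R2, (1, 2))
(4, 0, R1, (1, 2))
(5, 0, R2, (0, 1))
(6, 0, R3, (1, 2))
(6, 0, R4, (0, 1))
(6, 0, R4, (0, 2))
(6, 1, R3, (1, 2))
(6, 2, R3, (1, 2))
(6, 3, R3, (1, 2))
(7, 0, R7, (1,))
(8, 0, R2, (0, 1))
(8, 0, R2, (0, 2))
(8, 0, R2, (1, 2))
(8, 0, R7, (2,))

bar 0: v0=E3 v1=E4 v2=B4 downbeat P5
bar 1: v0=D3 v1=F3 v2=E4 downbeat M2
bar 2: v0=F3 v1=A3 v2=G4 downbeat M2
bar 3: v0=G3 v1=E4 v2=B4 downbeat M3
bar 4: v0=F3 v1=D4 v2=A4 downbeat M3
bar 5: v0=D3 v1=A3 v2=F4 downbeat m3
bar 6: v0=C3 v1=F4 v2=D4 downbeat M2
bar 7: v0=D3 v1=B3 v2=F4 downbeat m3
bar 8: v0=E3 v1=E4 v2=B4 downbeat P5
  -> R4 @ bar 1 tick 0 v(0, 2): D3/E4 M2 untreated
  -> R7 @ bar 1 tick 0 v(1,): E4->F3 leap 11st
  -> R4 @ bar 2 tick 0 v(0, 2): F3/G4 M2 untreated
  -> R2 @ bar 3 tick 0 v(1, 2): A3/G4 m7 -> E4/B4 P5 similar
  -> R1 @ bar 4 tick 0 v(1, 2): E4/B4 P5 -> D4/A4 P5 similar
  -> R2 @ bar 5 tick 0 v(0, 1): F3/D4 M6 -> D3/A3 P5 similar
  -> R3 @ bar 6 tick 0 v(1, 2): F4 above D4
  -> R4 @ bar 6 tick 0 v(0, 1): C3/F4 P4 untreated
  -> R4 @ bar 6 tick 0 v(0, 2): C3/D4 M2 untreated
  -> R3 @ bar 6 tick 1 v(1, 2): F4 above D4
  -> R3 @ bar 6 tick 2 v(1, 2): F4 above D4
  -> R3 @ bar 6 tick 3 v(1, 2): F4 above D4
  -> R7 @ bar 7 tick 0 v(1,): F4->B3 leap 6st
  -> R2 @ bar 8 tick 0 v(0, 1): D3/B3 M6 -> E3/E4 P8 similar
  -> R2 @ bar 8 tick 0 v(0, 2): D3/F4 m3 -> E3/B4 P5 similar
  -> R2 @ bar 8 tick 0 v(1, 2): B3/F4 TT -> E4/B4 P5 similar
  -> R7 @ bar 8 tick 0 v(2,): F4->B4 leap 6st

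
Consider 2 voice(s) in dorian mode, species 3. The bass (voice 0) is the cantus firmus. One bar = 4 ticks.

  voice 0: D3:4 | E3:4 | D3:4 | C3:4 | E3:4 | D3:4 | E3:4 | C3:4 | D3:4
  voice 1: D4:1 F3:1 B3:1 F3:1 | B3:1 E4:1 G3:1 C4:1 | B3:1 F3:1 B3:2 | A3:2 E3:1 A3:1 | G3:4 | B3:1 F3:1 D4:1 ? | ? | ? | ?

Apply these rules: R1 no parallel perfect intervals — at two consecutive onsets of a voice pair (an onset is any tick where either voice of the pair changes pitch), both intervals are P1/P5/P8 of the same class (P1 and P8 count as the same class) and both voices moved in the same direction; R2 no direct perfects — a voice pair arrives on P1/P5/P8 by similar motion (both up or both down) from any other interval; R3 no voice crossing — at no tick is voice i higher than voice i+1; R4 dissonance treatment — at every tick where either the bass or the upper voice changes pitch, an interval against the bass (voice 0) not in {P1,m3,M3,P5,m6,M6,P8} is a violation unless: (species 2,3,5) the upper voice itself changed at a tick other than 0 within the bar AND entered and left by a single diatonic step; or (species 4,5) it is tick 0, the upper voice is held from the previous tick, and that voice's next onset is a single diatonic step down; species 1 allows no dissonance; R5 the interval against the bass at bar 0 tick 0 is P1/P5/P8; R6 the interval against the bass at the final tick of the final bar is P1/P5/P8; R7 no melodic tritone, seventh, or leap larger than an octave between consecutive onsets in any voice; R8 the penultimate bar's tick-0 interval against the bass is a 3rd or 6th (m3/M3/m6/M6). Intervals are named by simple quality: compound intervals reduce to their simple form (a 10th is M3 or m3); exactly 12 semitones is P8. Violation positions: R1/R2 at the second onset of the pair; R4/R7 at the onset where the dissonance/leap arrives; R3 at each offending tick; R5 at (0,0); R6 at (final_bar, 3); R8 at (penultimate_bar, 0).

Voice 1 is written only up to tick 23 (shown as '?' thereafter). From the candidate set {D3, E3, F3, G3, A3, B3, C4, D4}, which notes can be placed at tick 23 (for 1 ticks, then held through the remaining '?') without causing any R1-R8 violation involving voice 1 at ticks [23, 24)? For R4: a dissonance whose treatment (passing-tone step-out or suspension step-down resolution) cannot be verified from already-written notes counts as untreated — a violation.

D3: legal
E3: violates R4,R7
F3: legal
G3: violates R4
A3: legal
B3: legal
C4: violates R4
D4: legal

{A3, B3, D3, D4, F3}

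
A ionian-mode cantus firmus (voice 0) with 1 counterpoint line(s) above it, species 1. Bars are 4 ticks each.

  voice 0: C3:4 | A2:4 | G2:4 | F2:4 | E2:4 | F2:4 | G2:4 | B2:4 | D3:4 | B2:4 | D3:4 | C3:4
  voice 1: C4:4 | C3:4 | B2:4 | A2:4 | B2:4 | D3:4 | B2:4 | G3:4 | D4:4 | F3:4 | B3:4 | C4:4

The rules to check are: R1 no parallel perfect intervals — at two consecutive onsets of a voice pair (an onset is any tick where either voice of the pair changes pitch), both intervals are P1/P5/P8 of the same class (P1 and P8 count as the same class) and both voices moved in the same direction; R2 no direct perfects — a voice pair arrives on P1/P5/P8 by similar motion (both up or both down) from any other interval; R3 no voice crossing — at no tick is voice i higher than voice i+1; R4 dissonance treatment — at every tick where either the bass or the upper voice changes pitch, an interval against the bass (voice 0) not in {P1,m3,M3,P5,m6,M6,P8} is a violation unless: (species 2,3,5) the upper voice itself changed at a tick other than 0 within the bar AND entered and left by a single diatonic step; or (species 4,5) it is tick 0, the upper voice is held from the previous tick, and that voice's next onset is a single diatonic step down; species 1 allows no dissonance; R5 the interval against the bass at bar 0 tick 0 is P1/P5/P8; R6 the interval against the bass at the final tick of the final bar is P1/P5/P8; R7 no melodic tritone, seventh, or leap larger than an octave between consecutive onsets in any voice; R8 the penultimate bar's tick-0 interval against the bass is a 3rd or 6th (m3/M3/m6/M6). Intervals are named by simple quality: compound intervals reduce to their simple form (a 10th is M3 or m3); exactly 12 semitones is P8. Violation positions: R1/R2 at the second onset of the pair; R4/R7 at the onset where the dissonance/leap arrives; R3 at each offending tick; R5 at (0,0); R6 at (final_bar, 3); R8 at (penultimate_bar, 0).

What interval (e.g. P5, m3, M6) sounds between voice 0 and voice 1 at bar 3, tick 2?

voice 0=F2 voice 1=A2 -> M3

M3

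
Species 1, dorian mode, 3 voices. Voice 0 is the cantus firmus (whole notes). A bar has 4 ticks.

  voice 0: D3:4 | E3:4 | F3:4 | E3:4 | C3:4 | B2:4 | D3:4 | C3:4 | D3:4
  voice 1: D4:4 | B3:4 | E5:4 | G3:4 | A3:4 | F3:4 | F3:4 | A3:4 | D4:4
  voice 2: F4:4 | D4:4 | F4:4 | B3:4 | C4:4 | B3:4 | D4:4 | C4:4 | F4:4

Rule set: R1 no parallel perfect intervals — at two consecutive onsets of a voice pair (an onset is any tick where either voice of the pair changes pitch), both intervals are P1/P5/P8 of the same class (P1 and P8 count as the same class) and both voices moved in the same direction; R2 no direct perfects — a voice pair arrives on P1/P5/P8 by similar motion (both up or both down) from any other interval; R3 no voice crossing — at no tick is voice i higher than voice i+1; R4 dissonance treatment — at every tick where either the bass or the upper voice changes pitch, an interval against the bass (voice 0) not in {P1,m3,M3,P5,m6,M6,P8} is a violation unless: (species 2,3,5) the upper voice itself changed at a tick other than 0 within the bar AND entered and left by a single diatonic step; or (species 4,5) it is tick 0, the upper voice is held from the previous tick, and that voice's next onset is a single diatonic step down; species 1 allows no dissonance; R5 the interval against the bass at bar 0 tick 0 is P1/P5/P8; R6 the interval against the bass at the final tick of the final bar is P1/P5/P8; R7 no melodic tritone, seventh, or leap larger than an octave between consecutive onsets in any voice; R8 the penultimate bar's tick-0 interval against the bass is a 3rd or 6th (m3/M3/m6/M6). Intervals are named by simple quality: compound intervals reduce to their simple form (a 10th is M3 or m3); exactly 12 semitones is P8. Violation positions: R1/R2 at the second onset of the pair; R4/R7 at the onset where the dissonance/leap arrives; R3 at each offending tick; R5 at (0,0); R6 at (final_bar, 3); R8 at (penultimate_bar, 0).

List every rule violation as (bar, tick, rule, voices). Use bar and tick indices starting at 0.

bar 0: v0=D3 v1=D4 v2=F4 downbeat m3
bar 1: v0=E3 v1=B3 v2=D4 downbeat m7
bar 2: v0=F3 v1=E5 v2=F4 downbeat P8
bar 3: v0=E3 v1=G3 v2=B3 downbeat P5
bar 4: v0=C3 v1=A3 v2=C4 downbeat P8
bar 5: v0=B2 v1=F3 v2=B3 downbeat P8
bar 6: v0=D3 v1=F3 v2=D4 downbeat P8
bar 7: v0=C3 v1=A3 v2=C4 downbeat P8
bar 8: v0=D3 v1=D4 v2=F4 downbeat m3
  -> R5 @ bar 0 tick 0 v(0, 2): opens on m3
  -> R4 @ bar 1 tick 0 v(0, 2): E3/D4 m7 untreated
  -> R2 @ bar 2 tick 0 v(0, 2): E3/D4 m7 -> F3/F4 P8 similar
  -> R3 @ bar 2 tick 0 v(1, 2): E5 above F4
  -> R4 @ bar 2 tick 0 v(0, 1): F3/E5 M7 untreated
  -> R7 @ bar 2 tick 0 v(1,): B3->E5 leap 17st
  -> R3 @ bar 2 tick 1 v(1, 2): E5 above F4
  -> R3 @ bar 2 tick 2 v(1, 2): E5 above F4
  -> R3 @ bar 2 tick 3 v(1, 2): E5 above F4
  -> R2 @ bar 3 tick 0 v(0, 2): F3/F4 P8 -> E3/B3 P5 similar
  -> R7 @ bar 3 tick 0 v(1,): E5->G3 leap 21st
  -> R7 @ bar 3 tick 0 v(2,): F4->B3 leap 6st
  -> R1 @ bar 5 tick 0 v(0, 2): C3/C4 P8 -> B2/B3 P8 similar
  -> R4 @ bar 5 tick 0 v(0, 1): B2/F3 TT untreated
  -> R1 @ bar 6 tick 0 v(0, 2): B2/B3 P8 -> D3/D4 P8 similar
  -> R1 @ bar 7 tick 0 v(0, 2): D3/D4 P8 -> C3/C4 P8 similar
  -> R8 @ bar 7 tick 0 v(0, 2): penult P8 not 3rd/6th
  -> R2 @ bar 8 tick 0 v(0, 1): C3/A3 M6 -> D3/D4 P8 similar
  -> R6 @ bar 8 tick 3 v(0, 2): closes on m3

(0, 0, R5, (0, 2))
(1, 0, R4, (0, 2))
(2, 0, R2, (0, 2))
(2, 0, R3, (1, 2))
(2, 0, R4, (0, 1))
(2, 0, R7, (1,))
(2, 1, R3, (1, 2))
(2, 2, R3, (1, 2))
(2, 3, R3, (1, 2))
(3, 0, R2, (0, 2))
(3, 0, R7, (1,))
(3, 0, R7, (2,))
(5, 0, R1, (0, 2))
(5, 0, R4, (0, 1))
(6, 0, R1, (0, 2))
(7, 0, R1, (0, 2))
(7, 0, R8, (0, 2))
(8, 0, R2, (0, 1))
(8, 3, R6, (0, 2))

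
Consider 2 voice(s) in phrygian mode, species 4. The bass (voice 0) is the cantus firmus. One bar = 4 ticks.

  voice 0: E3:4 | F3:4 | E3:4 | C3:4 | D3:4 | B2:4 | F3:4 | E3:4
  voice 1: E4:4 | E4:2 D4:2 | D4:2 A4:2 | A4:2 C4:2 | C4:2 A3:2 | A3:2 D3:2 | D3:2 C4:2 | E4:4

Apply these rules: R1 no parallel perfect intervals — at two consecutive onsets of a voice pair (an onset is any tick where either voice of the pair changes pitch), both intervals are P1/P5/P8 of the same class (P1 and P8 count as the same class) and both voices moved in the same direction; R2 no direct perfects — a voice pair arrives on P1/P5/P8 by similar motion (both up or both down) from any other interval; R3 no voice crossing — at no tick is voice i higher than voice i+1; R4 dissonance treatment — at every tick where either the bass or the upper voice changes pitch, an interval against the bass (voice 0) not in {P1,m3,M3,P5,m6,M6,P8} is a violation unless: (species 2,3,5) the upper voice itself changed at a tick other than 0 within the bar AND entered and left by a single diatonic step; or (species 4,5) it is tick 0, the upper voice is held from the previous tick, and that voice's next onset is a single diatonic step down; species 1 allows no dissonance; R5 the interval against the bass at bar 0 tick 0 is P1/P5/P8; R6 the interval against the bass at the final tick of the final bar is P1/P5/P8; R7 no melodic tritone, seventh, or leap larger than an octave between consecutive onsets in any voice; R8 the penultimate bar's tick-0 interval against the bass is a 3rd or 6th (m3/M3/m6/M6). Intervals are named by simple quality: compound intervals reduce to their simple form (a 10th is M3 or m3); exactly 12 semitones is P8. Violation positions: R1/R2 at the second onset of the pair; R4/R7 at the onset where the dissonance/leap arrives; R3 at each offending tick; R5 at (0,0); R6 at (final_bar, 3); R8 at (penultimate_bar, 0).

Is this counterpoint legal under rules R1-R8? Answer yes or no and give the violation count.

bar 0: v0=E3 v1=E4 (P8)
bar 1: v0=F3 v1=E4 (M7)
bar 2: v0=E3 v1=D4 (m7)
bar 3: v0=C3 v1=A4 (M6)
bar 4: v0=D3 v1=C4 (m7)
bar 5: v0=B2 v1=A3 (m7)
bar 6: v0=F3 v1=D3 (m3)
bar 7: v0=E3 v1=E4 (P8)
  R4 @ bar2.0: E3/D4 m7 untreated
  R4 @ bar2.2: E3/A4 P4 untreated
  R4 @ bar4.0: D3/C4 m7 untreated
  R4 @ bar5.0: B2/A3 m7 untreated
  R3 @ bar6.0: F3 above D3
  R7 @ bar6.0: B2->F3 leap 6st
  R3 @ bar6.1: F3 above D3
  R7 @ bar6.2: D3->C4 leap 10st

No (8 violations)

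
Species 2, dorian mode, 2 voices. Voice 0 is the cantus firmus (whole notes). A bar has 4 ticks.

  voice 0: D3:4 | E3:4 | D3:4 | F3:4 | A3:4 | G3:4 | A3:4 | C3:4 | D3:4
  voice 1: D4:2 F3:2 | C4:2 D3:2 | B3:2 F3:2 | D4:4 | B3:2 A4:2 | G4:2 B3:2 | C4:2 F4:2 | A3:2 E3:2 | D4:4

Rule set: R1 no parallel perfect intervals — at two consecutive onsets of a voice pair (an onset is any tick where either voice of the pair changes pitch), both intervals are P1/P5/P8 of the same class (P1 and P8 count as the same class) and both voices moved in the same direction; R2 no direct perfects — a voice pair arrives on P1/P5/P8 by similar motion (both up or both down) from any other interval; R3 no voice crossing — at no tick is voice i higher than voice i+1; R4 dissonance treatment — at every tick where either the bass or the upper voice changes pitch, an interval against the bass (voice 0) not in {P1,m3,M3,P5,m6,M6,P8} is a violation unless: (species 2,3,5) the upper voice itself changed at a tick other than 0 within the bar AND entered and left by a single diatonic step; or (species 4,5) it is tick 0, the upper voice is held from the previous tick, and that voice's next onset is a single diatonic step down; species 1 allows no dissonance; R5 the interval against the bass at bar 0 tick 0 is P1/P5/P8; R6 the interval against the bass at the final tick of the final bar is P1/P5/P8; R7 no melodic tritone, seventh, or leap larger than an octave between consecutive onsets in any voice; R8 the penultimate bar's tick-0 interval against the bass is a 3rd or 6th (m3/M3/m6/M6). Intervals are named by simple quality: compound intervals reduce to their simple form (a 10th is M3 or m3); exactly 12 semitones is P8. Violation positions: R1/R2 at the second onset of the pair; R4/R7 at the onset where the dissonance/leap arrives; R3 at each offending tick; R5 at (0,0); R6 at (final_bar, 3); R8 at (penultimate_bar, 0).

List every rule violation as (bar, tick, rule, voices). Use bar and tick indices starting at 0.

(1, 2, R3, (0, 1))
(1, 2, R4, (0, 1))
(1, 2, R7, (1,))
(1, 3, R3, (0, 1))
(2, 2, R7, (1,))
(4, 0, R4, (0, 1))
(4, 2, R7, (1,))
(5, 0, R1, (0, 1))
(8, 0, R2, (0, 1))
(8, 0, R7, (1,))

bar 0: v0=D3 v1=D4 downbeat P8
bar 1: v0=E3 v1=C4 downbeat m6
bar 2: v0=D3 v1=B3 downbeat M6
bar 3: v0=F3 v1=D4 downbeat M6
bar 4: v0=A3 v1=B3 downbeat M2
bar 5: v0=G3 v1=G4 downbeat P8
bar 6: v0=A3 v1=C4 downbeat m3
bar 7: v0=C3 v1=A3 downbeat M6
bar 8: v0=D3 v1=D4 downbeat P8
  -> R3 @ bar 1 tick 2 v(0, 1): E3 above D3
  -> R4 @ bar 1 tick 2 v(0, 1): E3/D3 M2 untreated
  -> R7 @ bar 1 tick 2 v(1,): C4->D3 leap 10st
  -> R3 @ bar 1 tick 3 v(0, 1): E3 above D3
  -> R7 @ bar 2 tick 2 v(1,): B3->F3 leap 6st
  -> R4 @ bar 4 tick 0 v(0, 1): A3/B3 M2 untreated
  -> R7 @ bar 4 tick 2 v(1,): B3->A4 leap 10st
  -> R1 @ bar 5 tick 0 v(0, 1): A3/A4 P8 -> G3/G4 P8 similar
  -> R2 @ bar 8 tick 0 v(0, 1): C3/E3 M3 -> D3/D4 P8 similar
  -> R7 @ bar 8 tick 0 v(1,): E3->D4 leap 10st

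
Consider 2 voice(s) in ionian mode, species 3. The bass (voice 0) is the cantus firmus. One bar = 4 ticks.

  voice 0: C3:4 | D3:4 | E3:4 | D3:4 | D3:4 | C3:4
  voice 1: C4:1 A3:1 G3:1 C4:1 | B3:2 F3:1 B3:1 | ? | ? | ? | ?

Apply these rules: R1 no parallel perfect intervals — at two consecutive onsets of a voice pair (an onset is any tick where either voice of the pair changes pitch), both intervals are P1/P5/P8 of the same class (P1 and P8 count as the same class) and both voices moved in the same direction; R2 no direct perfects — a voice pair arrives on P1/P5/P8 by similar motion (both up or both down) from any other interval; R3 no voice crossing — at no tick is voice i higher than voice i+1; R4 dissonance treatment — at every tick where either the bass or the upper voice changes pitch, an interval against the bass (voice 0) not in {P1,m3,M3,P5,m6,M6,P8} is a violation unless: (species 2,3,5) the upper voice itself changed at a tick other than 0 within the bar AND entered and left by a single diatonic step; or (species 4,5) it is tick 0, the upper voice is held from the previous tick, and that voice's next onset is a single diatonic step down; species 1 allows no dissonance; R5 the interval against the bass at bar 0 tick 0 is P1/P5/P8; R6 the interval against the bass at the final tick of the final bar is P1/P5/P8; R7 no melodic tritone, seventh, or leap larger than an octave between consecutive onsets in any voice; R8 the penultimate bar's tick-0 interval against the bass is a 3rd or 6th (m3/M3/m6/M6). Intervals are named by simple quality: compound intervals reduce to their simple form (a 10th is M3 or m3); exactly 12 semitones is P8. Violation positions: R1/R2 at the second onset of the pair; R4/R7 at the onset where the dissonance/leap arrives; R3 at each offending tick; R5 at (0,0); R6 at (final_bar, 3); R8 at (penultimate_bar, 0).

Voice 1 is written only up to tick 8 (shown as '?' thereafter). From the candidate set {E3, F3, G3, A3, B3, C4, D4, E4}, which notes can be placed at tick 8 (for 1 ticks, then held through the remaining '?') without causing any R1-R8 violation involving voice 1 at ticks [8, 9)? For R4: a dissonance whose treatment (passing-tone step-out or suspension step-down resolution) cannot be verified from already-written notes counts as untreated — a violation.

E3: legal
F3: violates R4,R7
G3: legal
A3: violates R4
B3: legal
C4: legal
D4: violates R4
E4: violates R2

{B3, C4, E3, G3}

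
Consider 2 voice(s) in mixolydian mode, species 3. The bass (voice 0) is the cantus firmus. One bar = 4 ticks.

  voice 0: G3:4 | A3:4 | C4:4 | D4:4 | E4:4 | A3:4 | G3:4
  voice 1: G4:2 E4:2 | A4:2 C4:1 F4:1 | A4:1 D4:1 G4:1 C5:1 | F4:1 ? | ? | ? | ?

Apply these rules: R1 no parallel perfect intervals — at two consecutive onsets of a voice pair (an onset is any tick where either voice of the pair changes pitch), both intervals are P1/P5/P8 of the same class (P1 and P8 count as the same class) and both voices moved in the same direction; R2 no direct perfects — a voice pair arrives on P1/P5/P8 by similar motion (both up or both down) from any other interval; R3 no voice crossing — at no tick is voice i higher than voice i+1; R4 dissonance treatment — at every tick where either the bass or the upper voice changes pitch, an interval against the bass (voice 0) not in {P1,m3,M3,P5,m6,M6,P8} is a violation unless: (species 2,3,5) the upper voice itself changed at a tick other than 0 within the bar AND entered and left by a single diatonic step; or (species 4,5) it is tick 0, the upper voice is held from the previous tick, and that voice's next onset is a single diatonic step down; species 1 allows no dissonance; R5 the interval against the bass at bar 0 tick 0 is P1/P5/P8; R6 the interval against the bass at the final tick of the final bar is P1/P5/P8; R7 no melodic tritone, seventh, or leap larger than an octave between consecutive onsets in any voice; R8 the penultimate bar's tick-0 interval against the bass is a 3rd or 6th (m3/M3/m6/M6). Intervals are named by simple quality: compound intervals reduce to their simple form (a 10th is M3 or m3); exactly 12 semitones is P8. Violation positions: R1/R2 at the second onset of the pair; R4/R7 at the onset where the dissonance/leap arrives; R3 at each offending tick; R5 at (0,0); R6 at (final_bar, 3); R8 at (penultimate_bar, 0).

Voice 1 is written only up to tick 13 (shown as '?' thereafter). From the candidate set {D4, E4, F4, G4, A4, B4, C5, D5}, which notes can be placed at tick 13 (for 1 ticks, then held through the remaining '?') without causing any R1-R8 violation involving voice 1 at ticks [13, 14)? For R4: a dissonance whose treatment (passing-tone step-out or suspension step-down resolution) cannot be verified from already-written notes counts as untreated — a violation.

{A4, D4, D5, F4}

D4: legal
E4: violates R4
F4: legal
G4: violates R4
A4: legal
B4: violates R7
C5: violates R4
D5: legal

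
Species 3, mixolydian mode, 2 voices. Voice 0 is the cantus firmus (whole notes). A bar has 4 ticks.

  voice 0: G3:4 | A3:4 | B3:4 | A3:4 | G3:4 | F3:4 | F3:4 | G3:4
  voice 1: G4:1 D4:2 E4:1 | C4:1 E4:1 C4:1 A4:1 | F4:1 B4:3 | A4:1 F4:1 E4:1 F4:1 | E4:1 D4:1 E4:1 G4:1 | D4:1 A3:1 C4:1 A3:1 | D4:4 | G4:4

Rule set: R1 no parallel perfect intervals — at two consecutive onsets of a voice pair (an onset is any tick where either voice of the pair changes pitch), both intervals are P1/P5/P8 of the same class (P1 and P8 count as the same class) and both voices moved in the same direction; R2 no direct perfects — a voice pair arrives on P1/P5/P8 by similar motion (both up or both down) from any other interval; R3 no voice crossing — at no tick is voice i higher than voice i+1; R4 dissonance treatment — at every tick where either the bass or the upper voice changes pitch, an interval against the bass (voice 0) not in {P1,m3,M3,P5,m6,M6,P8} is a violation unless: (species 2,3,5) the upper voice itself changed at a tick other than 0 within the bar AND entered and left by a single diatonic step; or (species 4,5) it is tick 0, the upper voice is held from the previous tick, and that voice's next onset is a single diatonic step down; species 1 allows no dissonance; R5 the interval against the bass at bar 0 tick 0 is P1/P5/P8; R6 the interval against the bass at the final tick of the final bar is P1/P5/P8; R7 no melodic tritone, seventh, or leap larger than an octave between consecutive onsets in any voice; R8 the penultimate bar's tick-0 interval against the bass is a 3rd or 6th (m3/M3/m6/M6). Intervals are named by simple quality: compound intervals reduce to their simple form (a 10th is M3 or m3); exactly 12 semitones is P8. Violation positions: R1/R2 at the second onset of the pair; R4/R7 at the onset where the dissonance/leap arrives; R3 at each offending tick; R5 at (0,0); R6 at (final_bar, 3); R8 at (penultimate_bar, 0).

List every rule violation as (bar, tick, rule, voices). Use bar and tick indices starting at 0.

(2, 0, R4, (0, 1))
(2, 1, R7, (1,))
(3, 0, R1, (0, 1))
(7, 0, R2, (0, 1))

bar 0: v0=G3 v1=G4 downbeat P8
bar 1: v0=A3 v1=C4 downbeat m3
bar 2: v0=B3 v1=F4 downbeat TT
bar 3: v0=A3 v1=A4 downbeat P8
bar 4: v0=G3 v1=E4 downbeat M6
bar 5: v0=F3 v1=D4 downbeat M6
bar 6: v0=F3 v1=D4 downbeat M6
bar 7: v0=G3 v1=G4 downbeat P8
  -> R4 @ bar 2 tick 0 v(0, 1): B3/F4 TT untreated
  -> R7 @ bar 2 tick 1 v(1,): F4->B4 leap 6st
  -> R1 @ bar 3 tick 0 v(0, 1): B3/B4 P8 -> A3/A4 P8 similar
  -> R2 @ bar 7 tick 0 v(0, 1): F3/D4 M6 -> G3/G4 P8 similar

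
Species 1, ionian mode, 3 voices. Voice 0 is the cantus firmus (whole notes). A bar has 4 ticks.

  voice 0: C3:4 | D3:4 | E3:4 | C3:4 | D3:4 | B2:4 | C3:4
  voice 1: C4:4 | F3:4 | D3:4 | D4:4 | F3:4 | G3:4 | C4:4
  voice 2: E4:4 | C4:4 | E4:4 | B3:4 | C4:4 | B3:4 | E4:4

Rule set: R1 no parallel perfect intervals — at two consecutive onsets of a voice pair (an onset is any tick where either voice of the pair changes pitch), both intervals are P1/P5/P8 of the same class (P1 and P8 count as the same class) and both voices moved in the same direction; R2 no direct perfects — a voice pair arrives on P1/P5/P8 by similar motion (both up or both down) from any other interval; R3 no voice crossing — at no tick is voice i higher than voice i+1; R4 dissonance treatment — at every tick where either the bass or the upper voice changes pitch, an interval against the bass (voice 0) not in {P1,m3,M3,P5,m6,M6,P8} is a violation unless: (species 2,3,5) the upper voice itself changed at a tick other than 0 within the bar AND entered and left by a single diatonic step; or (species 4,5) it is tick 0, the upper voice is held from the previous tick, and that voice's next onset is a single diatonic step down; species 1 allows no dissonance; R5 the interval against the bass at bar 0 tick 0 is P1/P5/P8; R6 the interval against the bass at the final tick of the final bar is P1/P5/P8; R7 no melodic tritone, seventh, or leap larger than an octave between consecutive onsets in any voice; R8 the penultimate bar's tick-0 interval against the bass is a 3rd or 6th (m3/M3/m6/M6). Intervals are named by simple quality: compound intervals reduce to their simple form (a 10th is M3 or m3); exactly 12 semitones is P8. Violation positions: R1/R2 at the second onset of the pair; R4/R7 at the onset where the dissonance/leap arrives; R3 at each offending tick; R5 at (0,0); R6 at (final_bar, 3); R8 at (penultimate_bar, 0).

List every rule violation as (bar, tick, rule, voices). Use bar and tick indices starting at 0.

bar 0: v0=C3 v1=C4 v2=E4 downbeat M3
bar 1: v0=D3 v1=F3 v2=C4 downbeat m7
bar 2: v0=E3 v1=D3 v2=E4 downbeat P8
bar 3: v0=C3 v1=D4 v2=B3 downbeat M7
bar 4: v0=D3 v1=F3 v2=C4 downbeat m7
bar 5: v0=B2 v1=G3 v2=B3 downbeat P8
bar 6: v0=C3 v1=C4 v2=E4 downbeat M3
  -> R5 @ bar 0 tick 0 v(0, 2): opens on M3
  -> R2 @ bar 1 tick 0 v(1, 2): C4/E4 M3 -> F3/C4 P5 similar
  -> R4 @ bar 1 tick 0 v(0, 2): D3/C4 m7 untreated
  -> R2 @ bar 2 tick 0 v(0, 2): D3/C4 m7 -> E3/E4 P8 similar
  -> R3 @ bar 2 tick 0 v(0, 1): E3 above D3
  -> R4 @ bar 2 tick 0 v(0, 1): E3/D3 M2 untreated
  -> R3 @ bar 2 tick 1 v(0, 1): E3 above D3
  -> R3 @ bar 2 tick 2 v(0, 1): E3 above D3
  -> R3 @ bar 2 tick 3 v(0, 1): E3 above D3
  -> R3 @ bar 3 tick 0 v(1, 2): D4 above B3
  -> R4 @ bar 3 tick 0 v(0, 1): C3/D4 M2 untreated
  -> R4 @ bar 3 tick 0 v(0, 2): C3/B3 M7 untreated
  -> R3 @ bar 3 tick 1 v(1, 2): D4 above B3
  -> R3 @ bar 3 tick 2 v(1, 2): D4 above B3
  -> R3 @ bar 3 tick 3 v(1, 2): D4 above B3
  -> R4 @ bar 4 tick 0 v(0, 2): D3/C4 m7 untreated
  -> R2 @ bar 5 tick 0 v(0, 2): D3/C4 m7 -> B2/B3 P8 similar
  -> R8 @ bar 5 tick 0 v(0, 2): penult P8 not 3rd/6th
  -> R2 @ bar 6 tick 0 v(0, 1): B2/G3 m6 -> C3/C4 P8 similar
  -> R6 @ bar 6 tick 3 v(0, 2): closes on M3

(0, 0, R5, (0, 2))
(1, 0, R2, (1, 2))
(1, 0, R4, (0, 2))
(2, 0, R2, (0, 2))
(2, 0, R3, (0, 1))
(2, 0, R4, (0, 1))
(2, 1, R3, (0, 1))
(2, 2, R3, (0, 1))
(2, 3, R3, (0, 1))
(3, 0, R3, (1, 2))
(3, 0, R4, (0, 1))
(3, 0, R4, (0, 2))
(3, 1, R3, (1, 2))
(3, 2, R3, (1, 2))
(3, 3, R3, (1, 2))
(4, 0, R4, (0, 2))
(5, 0, R2, (0, 2))
(5, 0, R8, (0, 2))
(6, 0, R2, (0, 1))
(6, 3, R6, (0, 2))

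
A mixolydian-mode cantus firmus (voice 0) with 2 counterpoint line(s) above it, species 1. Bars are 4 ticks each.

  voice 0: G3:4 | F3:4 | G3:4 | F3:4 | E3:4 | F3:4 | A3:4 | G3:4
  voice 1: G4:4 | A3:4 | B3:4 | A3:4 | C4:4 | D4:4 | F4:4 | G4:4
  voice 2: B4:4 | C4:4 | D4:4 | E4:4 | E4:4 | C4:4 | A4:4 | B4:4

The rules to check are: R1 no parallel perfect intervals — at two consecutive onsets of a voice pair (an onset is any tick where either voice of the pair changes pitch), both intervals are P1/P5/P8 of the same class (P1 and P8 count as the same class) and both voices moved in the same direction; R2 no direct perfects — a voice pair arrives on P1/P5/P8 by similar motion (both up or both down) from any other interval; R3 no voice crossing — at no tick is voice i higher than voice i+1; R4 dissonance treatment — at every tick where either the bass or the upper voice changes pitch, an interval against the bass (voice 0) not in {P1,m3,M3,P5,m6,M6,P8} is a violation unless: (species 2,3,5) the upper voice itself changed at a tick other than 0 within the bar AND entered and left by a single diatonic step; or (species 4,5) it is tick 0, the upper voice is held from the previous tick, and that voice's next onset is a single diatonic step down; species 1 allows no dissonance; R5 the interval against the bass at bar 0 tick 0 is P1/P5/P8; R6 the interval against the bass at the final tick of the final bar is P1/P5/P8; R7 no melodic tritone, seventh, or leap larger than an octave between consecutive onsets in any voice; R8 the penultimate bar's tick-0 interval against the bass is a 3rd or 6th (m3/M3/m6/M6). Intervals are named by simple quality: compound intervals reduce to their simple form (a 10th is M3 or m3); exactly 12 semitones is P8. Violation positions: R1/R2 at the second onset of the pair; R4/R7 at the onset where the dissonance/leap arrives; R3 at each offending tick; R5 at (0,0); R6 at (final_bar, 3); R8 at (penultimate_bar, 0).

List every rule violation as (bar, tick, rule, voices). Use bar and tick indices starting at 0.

(0, 0, R5, (0, 2))
(1, 0, R2, (0, 2))
(1, 0, R7, (1,))
(1, 0, R7, (2,))
(2, 0, R1, (0, 2))
(3, 0, R4, (0, 2))
(5, 0, R3, (1, 2))
(5, 1, R3, (1, 2))
(5, 2, R3, (1, 2))
(5, 3, R3, (1, 2))
(6, 0, R2, (0, 2))
(6, 0, R8, (0, 2))
(7, 3, R6, (0, 2))

bar 0: v0=G3 v1=G4 v2=B4 downbeat M3
bar 1: v0=F3 v1=A3 v2=C4 downbeat P5
bar 2: v0=G3 v1=B3 v2=D4 downbeat P5
bar 3: v0=F3 v1=A3 v2=E4 downbeat M7
bar 4: v0=E3 v1=C4 v2=E4 downbeat P8
bar 5: v0=F3 v1=D4 v2=C4 downbeat P5
bar 6: v0=A3 v1=F4 v2=A4 downbeat P8
bar 7: v0=G3 v1=G4 v2=B4 downbeat M3
  -> R5 @ bar 0 tick 0 v(0, 2): opens on M3
  -> R2 @ bar 1 tick 0 v(0, 2): G3/B4 M3 -> F3/C4 P5 similar
  -> R7 @ bar 1 tick 0 v(1,): G4->A3 leap 10st
  -> R7 @ bar 1 tick 0 v(2,): B4->C4 leap 11st
  -> R1 @ bar 2 tick 0 v(0, 2): F3/C4 P5 -> G3/D4 P5 similar
  -> R4 @ bar 3 tick 0 v(0, 2): F3/E4 M7 untreated
  -> R3 @ bar 5 tick 0 v(1, 2): D4 above C4
  -> R3 @ bar 5 tick 1 v(1, 2): D4 above C4
  -> R3 @ bar 5 tick 2 v(1, 2): D4 above C4
  -> R3 @ bar 5 tick 3 v(1, 2): D4 above C4
  -> R2 @ bar 6 tick 0 v(0, 2): F3/C4 P5 -> A3/A4 P8 similar
  -> R8 @ bar 6 tick 0 v(0, 2): penult P8 not 3rd/6th
  -> R6 @ bar 7 tick 3 v(0, 2): closes on M3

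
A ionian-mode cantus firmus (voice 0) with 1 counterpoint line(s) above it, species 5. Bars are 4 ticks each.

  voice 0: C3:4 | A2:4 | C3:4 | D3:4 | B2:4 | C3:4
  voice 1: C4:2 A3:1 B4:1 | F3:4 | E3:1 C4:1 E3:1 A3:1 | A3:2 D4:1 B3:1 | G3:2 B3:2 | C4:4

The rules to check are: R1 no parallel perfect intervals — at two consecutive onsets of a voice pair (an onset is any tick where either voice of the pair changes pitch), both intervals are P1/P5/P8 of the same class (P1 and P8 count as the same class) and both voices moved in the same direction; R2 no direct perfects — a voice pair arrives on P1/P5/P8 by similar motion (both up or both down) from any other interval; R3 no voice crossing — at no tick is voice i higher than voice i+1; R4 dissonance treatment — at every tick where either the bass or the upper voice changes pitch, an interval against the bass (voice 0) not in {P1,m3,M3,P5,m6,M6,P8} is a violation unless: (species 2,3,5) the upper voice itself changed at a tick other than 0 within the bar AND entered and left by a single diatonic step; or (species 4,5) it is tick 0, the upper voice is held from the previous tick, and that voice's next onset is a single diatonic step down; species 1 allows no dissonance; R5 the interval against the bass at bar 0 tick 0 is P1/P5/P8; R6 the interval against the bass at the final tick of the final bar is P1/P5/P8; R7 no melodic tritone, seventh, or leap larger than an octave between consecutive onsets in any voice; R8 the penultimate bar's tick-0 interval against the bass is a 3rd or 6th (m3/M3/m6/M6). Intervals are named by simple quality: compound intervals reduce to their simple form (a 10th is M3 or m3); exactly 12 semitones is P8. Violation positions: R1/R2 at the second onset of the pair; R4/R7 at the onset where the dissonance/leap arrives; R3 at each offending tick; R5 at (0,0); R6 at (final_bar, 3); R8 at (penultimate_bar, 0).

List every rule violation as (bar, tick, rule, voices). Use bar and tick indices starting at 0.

(0, 3, R4, (0, 1))
(0, 3, R7, (1,))
(1, 0, R7, (1,))
(5, 0, R1, (0, 1))

bar 0: v0=C3 v1=C4 downbeat P8
bar 1: v0=A2 v1=F3 downbeat m6
bar 2: v0=C3 v1=E3 downbeat M3
bar 3: v0=D3 v1=A3 downbeat P5
bar 4: v0=B2 v1=G3 downbeat m6
bar 5: v0=C3 v1=C4 downbeat P8
  -> R4 @ bar 0 tick 3 v(0, 1): C3/B4 M7 untreated
  -> R7 @ bar 0 tick 3 v(1,): A3->B4 leap 14st
  -> R7 @ bar 1 tick 0 v(1,): B4->F3 leap 18st
  -> R1 @ bar 5 tick 0 v(0, 1): B2/B3 P8 -> C3/C4 P8 similar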